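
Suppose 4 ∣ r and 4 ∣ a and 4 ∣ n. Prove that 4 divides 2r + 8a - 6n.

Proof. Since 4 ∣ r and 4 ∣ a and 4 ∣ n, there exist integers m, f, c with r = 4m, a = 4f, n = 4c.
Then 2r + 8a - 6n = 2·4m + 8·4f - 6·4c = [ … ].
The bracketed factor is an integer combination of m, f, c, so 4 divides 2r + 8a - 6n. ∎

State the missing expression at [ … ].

4(-6c + 8f + 2m)

Each term has a factor of 4: 2·4m + 8·4f - 6·4c = 4·(-6c + 8f + 2m).
Since -6c + 8f + 2m is an integer, 4 ∣ (2r + 8a - 6n).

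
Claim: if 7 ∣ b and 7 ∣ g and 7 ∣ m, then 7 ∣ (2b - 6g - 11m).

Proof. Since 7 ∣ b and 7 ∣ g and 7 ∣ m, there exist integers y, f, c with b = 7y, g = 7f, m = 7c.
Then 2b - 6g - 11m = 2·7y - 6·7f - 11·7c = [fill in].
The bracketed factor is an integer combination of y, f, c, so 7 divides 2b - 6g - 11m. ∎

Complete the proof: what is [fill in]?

Each term has a factor of 7: 2·7y - 6·7f - 11·7c = 7·(-11c - 6f + 2y).
Since -11c - 6f + 2y is an integer, 7 ∣ (2b - 6g - 11m).

7(-11c - 6f + 2y)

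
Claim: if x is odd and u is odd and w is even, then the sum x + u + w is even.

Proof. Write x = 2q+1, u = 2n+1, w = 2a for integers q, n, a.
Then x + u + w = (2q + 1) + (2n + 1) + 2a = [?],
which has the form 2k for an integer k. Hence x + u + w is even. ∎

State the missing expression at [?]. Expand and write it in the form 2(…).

(2q + 1) + (2n + 1) + 2a = 2a + 2n + 2q + 2
= 2(a + n + q + 1).
Since a + n + q + 1 is an integer, the sum is of the form 2k for an integer k.

2(a + n + q + 1)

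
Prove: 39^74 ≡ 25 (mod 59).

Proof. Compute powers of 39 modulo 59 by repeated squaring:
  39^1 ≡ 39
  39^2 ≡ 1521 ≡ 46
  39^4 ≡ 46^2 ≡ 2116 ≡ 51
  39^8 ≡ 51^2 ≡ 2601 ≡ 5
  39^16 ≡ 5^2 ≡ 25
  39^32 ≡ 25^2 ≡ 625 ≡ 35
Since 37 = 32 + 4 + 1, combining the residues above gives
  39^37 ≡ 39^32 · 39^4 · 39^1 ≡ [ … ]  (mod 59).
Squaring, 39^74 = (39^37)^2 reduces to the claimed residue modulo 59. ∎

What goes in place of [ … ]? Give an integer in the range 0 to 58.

54

39^32 · 39^4 · 39^1 ≡ 35 · 51 · 39 = 69615.
69615 mod 59 = 54, so 39^37 ≡ 54 (mod 59).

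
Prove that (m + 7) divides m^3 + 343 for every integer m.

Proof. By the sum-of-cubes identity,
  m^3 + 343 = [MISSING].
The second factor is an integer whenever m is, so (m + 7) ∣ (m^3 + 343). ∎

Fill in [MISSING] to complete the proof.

(m + 7)(m^2 - 7m + 49)

Polynomial division of m^3 + 343 by m + 7 leaves remainder 0 and quotient m^2 - 7m + 49.
Hence m^3 + 343 = (m + 7)(m^2 - 7m + 49).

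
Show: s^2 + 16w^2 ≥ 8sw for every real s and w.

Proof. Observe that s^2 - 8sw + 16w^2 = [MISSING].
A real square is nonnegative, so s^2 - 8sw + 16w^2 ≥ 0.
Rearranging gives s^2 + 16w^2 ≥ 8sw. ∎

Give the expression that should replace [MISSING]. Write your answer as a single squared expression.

The leading and trailing coefficients are 1^2 and 4^2, and 8 = 2·1·4, so the trinomial is (s - 4w)^2.
Hence s^2 - 8sw + 16w^2 ≥ 0.

(s - 4w)^2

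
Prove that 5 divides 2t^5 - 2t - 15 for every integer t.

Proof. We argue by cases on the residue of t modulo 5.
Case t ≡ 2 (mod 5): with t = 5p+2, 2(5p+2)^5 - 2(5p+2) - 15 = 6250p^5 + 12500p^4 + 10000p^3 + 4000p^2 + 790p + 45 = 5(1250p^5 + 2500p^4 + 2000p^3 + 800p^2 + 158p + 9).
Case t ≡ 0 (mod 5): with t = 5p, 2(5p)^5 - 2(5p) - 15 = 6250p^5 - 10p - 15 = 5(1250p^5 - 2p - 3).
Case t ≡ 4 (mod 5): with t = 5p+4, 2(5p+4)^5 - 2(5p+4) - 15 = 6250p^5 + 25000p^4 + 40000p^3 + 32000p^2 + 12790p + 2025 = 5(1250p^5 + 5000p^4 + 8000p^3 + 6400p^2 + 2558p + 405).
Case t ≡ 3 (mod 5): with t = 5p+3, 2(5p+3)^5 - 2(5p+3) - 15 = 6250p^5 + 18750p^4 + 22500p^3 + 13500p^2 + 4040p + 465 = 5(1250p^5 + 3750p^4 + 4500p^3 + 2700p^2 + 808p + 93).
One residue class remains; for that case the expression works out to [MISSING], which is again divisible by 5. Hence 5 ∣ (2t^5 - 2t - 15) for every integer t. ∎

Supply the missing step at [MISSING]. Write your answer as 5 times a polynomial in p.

5(1250p^5 + 1250p^4 + 500p^3 + 100p^2 + 8p - 3)

The residues treated are {2, 0, 4, 3}, so the missing case is t ≡ 1 (mod 5); write t = 5p+1.
Then 2(5p+1)^5 - 2(5p+1) - 15 = 6250p^5 + 6250p^4 + 2500p^3 + 500p^2 + 40p - 15 = 5(1250p^5 + 1250p^4 + 500p^3 + 100p^2 + 8p - 3).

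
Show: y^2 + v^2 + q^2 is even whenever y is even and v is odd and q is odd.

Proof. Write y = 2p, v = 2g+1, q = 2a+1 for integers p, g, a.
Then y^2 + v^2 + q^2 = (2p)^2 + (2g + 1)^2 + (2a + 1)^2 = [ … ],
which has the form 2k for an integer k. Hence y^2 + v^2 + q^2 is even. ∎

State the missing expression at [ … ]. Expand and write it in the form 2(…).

2(2a^2 + 2a + 2g^2 + 2g + 2p^2 + 1)

(2p)^2 + (2g + 1)^2 + (2a + 1)^2 = 4a^2 + 4a + 4g^2 + 4g + 4p^2 + 2
= 2(2a^2 + 2a + 2g^2 + 2g + 2p^2 + 1).
Since 2a^2 + 2a + 2g^2 + 2g + 2p^2 + 1 is an integer, the sum of squares is of the form 2k for an integer k.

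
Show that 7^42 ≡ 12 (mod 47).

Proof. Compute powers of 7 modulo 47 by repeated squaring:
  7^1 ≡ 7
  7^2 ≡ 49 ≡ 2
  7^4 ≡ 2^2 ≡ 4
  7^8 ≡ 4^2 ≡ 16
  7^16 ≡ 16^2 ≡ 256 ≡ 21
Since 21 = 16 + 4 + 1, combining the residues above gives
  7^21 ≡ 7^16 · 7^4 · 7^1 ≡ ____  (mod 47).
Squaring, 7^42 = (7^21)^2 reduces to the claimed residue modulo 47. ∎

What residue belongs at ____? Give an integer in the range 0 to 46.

24

Multiply the listed residues: 21 · 4 · 7 = 84 → 588.
Reducing modulo 47: 588 = 12·47 + 24, so 7^21 ≡ 24.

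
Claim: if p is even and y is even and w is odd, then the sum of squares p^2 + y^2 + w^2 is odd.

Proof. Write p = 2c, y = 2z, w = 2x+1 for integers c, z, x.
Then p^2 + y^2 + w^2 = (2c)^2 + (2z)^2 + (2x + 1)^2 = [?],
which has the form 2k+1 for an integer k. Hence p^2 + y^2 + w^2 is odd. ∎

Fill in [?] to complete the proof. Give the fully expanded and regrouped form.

(2c)^2 + (2z)^2 + (2x + 1)^2 = 4c^2 + 4x^2 + 4x + 4z^2 + 1
= 2(2c^2 + 2x^2 + 2x + 2z^2) + 1.
Since 2c^2 + 2x^2 + 2x + 2z^2 is an integer, the sum of squares is of the form 2k+1 for an integer k.

2(2c^2 + 2x^2 + 2x + 2z^2) + 1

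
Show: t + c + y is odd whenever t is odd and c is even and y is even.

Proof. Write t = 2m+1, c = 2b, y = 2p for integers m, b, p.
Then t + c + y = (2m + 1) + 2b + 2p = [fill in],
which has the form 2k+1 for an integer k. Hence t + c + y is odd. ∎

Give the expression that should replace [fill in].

2(b + m + p) + 1

(2m + 1) + 2b + 2p = 2b + 2m + 2p + 1
= 2(b + m + p) + 1.
Since b + m + p is an integer, the sum is of the form 2k+1 for an integer k.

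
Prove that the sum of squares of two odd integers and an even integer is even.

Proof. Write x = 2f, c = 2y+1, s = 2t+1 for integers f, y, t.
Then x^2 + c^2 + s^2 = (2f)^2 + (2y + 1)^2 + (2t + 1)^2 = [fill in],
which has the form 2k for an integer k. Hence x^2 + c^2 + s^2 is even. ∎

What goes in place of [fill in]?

Expanding: (2f)^2 + (2y + 1)^2 + (2t + 1)^2 = 4f^2 + 4t^2 + 4t + 4y^2 + 4y + 2.
Every term is even; pulling out the factor of 2 gives 2(2f^2 + 2t^2 + 2t + 2y^2 + 2y + 1).

2(2f^2 + 2t^2 + 2t + 2y^2 + 2y + 1)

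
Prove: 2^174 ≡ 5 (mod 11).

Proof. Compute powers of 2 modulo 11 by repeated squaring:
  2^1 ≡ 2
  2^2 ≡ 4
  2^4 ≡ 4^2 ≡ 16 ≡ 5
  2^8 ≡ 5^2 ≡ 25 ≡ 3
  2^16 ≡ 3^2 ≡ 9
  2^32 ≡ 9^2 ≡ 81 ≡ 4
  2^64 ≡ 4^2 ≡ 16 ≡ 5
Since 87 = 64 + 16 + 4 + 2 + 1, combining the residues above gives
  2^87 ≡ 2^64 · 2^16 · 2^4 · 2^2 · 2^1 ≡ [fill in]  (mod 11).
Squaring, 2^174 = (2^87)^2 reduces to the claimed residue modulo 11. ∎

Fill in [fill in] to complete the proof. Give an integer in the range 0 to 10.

7

2^64 · 2^16 · 2^4 · 2^2 · 2^1 ≡ 5 · 9 · 5 · 4 · 2 = 1800.
1800 mod 11 = 7, so 2^87 ≡ 7 (mod 11).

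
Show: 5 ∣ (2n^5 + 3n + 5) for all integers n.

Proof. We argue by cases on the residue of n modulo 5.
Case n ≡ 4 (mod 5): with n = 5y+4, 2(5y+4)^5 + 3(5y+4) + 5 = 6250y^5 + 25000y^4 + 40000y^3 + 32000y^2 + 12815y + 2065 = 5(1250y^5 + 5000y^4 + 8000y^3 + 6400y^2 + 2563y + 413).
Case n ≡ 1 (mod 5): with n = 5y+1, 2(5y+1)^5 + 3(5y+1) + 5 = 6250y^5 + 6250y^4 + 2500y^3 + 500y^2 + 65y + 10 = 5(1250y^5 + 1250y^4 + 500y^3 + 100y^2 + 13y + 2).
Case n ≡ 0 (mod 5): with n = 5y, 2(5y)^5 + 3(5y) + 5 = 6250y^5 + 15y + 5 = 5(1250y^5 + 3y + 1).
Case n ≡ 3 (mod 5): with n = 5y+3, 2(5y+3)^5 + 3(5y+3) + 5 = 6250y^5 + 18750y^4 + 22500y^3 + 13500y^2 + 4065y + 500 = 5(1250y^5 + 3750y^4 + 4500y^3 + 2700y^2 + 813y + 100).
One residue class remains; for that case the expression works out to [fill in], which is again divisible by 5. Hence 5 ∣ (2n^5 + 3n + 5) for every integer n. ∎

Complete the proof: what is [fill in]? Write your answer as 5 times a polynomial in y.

The residues treated are {4, 1, 0, 3}, so the missing case is n ≡ 2 (mod 5); write n = 5y+2.
Then 2(5y+2)^5 + 3(5y+2) + 5 = 6250y^5 + 12500y^4 + 10000y^3 + 4000y^2 + 815y + 75 = 5(1250y^5 + 2500y^4 + 2000y^3 + 800y^2 + 163y + 15).

5(1250y^5 + 2500y^4 + 2000y^3 + 800y^2 + 163y + 15)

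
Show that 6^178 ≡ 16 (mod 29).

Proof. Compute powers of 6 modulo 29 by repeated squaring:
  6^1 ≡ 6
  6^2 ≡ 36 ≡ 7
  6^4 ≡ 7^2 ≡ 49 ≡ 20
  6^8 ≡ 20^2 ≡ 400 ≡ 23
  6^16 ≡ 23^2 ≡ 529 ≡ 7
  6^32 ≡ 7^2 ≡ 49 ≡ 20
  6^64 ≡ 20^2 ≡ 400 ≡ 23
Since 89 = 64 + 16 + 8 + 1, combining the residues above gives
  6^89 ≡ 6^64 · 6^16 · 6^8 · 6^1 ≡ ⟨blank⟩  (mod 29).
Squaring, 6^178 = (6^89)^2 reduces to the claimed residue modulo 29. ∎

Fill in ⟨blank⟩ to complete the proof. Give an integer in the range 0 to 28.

4

Multiply the listed residues: 23 · 7 · 23 · 6 = 161 → 3703 → 22218.
Reducing modulo 29: 22218 = 766·29 + 4, so 6^89 ≡ 4.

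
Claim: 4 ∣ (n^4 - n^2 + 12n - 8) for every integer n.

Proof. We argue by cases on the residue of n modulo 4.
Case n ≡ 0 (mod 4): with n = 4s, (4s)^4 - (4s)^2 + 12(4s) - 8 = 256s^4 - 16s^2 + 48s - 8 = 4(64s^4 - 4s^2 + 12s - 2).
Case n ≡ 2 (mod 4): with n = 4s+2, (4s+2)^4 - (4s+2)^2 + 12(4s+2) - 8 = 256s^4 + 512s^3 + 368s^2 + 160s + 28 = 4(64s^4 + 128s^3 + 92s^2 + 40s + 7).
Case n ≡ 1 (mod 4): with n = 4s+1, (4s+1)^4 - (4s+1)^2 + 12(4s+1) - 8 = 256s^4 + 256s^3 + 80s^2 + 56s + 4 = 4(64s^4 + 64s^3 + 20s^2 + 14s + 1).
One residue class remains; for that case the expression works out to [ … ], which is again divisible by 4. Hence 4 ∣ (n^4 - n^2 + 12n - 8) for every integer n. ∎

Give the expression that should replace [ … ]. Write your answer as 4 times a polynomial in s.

The residues treated are {0, 2, 1}, so the missing case is n ≡ 3 (mod 4); write n = 4s+3.
Then (4s+3)^4 - (4s+3)^2 + 12(4s+3) - 8 = 256s^4 + 768s^3 + 848s^2 + 456s + 100 = 4(64s^4 + 192s^3 + 212s^2 + 114s + 25).

4(64s^4 + 192s^3 + 212s^2 + 114s + 25)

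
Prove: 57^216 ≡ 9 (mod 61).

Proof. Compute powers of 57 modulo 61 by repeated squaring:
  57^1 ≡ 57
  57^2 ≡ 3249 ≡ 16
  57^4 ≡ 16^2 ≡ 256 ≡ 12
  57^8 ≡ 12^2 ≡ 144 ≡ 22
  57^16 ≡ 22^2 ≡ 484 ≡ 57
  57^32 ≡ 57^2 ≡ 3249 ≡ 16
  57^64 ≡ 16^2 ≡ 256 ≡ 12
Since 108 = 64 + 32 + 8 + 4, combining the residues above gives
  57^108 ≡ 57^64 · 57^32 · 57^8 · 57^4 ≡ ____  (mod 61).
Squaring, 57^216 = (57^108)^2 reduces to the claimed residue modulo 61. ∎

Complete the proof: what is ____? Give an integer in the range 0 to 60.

58

Multiply the listed residues: 12 · 16 · 22 · 12 = 192 → 4224 → 50688.
Reducing modulo 61: 50688 = 830·61 + 58, so 57^108 ≡ 58.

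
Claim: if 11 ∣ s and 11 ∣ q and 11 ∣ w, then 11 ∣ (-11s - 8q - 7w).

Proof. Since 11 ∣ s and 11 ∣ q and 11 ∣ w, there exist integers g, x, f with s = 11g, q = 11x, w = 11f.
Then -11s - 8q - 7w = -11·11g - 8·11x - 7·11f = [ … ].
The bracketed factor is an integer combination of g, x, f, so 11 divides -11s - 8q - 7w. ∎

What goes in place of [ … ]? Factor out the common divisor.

Each term has a factor of 11: -11·11g - 8·11x - 7·11f = 11·(-7f - 11g - 8x).
Since -7f - 11g - 8x is an integer, 11 ∣ (-11s - 8q - 7w).

11(-7f - 11g - 8x)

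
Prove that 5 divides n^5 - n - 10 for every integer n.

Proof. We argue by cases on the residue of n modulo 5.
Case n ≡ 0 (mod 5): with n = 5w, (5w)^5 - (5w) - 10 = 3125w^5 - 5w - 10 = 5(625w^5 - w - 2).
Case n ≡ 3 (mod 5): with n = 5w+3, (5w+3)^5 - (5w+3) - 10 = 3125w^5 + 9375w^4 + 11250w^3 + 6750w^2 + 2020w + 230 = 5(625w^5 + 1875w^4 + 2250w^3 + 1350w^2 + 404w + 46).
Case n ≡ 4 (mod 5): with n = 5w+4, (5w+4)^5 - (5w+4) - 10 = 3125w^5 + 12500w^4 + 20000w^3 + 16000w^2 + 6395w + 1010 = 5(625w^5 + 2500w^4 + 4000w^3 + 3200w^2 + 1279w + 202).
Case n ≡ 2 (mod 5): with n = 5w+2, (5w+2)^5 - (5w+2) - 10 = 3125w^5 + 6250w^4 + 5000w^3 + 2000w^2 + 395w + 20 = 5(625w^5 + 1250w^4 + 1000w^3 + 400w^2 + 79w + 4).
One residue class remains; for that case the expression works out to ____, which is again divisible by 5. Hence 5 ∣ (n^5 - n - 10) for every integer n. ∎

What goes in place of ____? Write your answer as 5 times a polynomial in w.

Only n ≡ 1 (mod 5) is unaccounted for. Put n = 5w+1:
(5w+1)^5 - (5w+1) - 10 expands to 3125w^5 + 3125w^4 + 1250w^3 + 250w^2 + 20w - 10,
and factoring out 5 leaves 5(625w^5 + 625w^4 + 250w^3 + 50w^2 + 4w - 2).

5(625w^5 + 625w^4 + 250w^3 + 50w^2 + 4w - 2)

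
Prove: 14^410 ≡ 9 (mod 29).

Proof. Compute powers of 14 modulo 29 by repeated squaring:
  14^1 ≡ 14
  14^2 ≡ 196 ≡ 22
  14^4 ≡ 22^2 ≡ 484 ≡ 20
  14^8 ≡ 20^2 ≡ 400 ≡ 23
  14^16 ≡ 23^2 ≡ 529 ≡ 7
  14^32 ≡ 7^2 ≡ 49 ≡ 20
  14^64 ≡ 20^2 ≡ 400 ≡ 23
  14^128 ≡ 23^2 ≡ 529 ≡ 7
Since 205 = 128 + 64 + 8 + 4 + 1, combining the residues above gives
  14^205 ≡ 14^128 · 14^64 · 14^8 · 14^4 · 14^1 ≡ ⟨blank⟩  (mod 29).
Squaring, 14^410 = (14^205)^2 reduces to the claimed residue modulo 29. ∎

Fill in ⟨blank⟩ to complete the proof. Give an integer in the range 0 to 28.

14^128 · 14^64 · 14^8 · 14^4 · 14^1 ≡ 7 · 23 · 23 · 20 · 14 = 1036840.
1036840 mod 29 = 3, so 14^205 ≡ 3 (mod 29).

3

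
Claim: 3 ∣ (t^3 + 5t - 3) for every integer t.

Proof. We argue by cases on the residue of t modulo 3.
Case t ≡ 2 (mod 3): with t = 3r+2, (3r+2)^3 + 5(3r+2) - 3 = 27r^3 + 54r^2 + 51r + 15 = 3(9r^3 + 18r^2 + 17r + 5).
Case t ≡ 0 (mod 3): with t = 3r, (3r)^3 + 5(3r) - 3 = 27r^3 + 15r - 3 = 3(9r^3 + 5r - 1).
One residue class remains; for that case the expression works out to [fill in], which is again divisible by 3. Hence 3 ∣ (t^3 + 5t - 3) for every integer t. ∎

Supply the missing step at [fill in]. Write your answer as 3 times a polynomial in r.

3(9r^3 + 9r^2 + 8r + 1)

Only t ≡ 1 (mod 3) is unaccounted for. Put t = 3r+1:
(3r+1)^3 + 5(3r+1) - 3 expands to 27r^3 + 27r^2 + 24r + 3,
and factoring out 3 leaves 3(9r^3 + 9r^2 + 8r + 1).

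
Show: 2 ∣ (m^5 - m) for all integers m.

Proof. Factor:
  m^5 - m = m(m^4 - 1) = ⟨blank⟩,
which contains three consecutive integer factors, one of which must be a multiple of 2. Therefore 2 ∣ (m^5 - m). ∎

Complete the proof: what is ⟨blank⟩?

m^4 - 1 = (m^2 - 1)(m^2 + 1), and m^2 - 1 = (m-1)(m+1).
So m(m^4 - 1) = (m - 1)m(m + 1)(m^2 + 1).

(m - 1)m(m + 1)(m^2 + 1)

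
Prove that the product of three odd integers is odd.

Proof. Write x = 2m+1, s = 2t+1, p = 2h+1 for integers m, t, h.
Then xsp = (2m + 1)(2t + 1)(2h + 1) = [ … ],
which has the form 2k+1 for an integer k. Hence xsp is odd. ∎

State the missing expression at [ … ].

2(4hmt + 2hm + 2ht + h + 2mt + m + t) + 1

Expanding: (2m + 1)(2t + 1)(2h + 1) = 8hmt + 4hm + 4ht + 2h + 4mt + 2m + 2t + 1.
Every term except the constant is even, so this is 2(4hmt + 2hm + 2ht + h + 2mt + m + t) + 1,
and 4hmt + 2hm + 2ht + h + 2mt + m + t ∈ ℤ gives the required form.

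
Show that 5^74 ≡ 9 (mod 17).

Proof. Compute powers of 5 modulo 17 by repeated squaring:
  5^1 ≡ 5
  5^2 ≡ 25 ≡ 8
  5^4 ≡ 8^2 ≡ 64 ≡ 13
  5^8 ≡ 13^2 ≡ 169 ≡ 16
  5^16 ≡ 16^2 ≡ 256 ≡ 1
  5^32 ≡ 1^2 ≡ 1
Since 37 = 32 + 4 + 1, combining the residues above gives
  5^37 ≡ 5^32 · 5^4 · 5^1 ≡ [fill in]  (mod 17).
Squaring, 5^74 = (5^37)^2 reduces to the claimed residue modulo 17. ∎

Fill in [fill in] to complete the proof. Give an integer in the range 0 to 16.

5^32 · 5^4 · 5^1 ≡ 1 · 13 · 5 = 65.
65 mod 17 = 14, so 5^37 ≡ 14 (mod 17).

14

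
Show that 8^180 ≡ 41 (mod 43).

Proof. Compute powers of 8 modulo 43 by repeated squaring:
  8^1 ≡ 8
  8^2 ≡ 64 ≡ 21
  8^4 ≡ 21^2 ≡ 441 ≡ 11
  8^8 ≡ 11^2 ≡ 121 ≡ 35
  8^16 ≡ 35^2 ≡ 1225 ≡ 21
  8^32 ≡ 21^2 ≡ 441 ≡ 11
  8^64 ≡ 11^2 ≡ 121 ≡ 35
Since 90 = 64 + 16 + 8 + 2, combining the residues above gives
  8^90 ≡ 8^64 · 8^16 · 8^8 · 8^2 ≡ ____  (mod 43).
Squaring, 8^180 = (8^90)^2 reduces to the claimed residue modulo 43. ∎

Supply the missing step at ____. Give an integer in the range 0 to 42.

Multiply the listed residues: 35 · 21 · 35 · 21 = 735 → 25725 → 540225.
Reducing modulo 43: 540225 = 12563·43 + 16, so 8^90 ≡ 16.

16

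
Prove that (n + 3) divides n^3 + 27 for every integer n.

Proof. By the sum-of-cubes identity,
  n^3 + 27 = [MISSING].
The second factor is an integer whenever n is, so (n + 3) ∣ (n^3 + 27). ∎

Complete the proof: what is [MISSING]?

a^3 + b^3 = (a + b)(a^2 - ab + b^2). With a = n, b = 3:
n^3 + 27 = (n + 3)(n^2 - 3n + 9).

(n + 3)(n^2 - 3n + 9)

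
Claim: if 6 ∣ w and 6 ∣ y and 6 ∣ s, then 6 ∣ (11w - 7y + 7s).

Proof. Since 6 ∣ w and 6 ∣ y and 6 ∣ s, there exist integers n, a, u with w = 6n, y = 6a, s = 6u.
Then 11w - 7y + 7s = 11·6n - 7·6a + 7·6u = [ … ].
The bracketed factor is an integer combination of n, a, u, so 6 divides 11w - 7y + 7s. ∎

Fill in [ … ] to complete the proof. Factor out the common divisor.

Pull the common 6 out of every term: 11·6n - 7·6a + 7·6u = 6(-7a + 11n + 7u).
-7a + 11n + 7u is an integer, which exhibits the divisibility.

6(-7a + 11n + 7u)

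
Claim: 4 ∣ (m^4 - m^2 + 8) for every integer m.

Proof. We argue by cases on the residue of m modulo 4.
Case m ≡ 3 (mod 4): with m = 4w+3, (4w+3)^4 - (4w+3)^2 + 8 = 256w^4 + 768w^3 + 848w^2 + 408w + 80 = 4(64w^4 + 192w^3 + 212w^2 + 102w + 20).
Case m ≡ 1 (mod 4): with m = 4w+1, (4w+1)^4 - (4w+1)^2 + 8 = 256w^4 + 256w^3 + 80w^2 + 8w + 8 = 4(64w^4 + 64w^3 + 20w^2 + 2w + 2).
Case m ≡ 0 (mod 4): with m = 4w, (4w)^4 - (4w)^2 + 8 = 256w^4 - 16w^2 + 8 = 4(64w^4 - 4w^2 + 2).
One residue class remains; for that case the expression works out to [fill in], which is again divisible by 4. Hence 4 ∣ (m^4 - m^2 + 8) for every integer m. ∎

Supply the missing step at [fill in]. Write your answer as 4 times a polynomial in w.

4(64w^4 + 128w^3 + 92w^2 + 28w + 5)

Only m ≡ 2 (mod 4) is unaccounted for. Put m = 4w+2:
(4w+2)^4 - (4w+2)^2 + 8 expands to 256w^4 + 512w^3 + 368w^2 + 112w + 20,
and factoring out 4 leaves 4(64w^4 + 128w^3 + 92w^2 + 28w + 5).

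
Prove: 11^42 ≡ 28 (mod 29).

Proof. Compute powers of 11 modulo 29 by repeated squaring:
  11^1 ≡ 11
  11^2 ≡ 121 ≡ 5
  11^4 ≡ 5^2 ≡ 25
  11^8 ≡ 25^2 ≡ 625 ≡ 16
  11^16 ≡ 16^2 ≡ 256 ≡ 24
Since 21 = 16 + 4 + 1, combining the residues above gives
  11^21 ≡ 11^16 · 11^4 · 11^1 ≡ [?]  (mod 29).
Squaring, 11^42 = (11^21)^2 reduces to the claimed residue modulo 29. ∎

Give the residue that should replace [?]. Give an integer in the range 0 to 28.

17

Multiply the listed residues: 24 · 25 · 11 = 600 → 6600.
Reducing modulo 29: 6600 = 227·29 + 17, so 11^21 ≡ 17.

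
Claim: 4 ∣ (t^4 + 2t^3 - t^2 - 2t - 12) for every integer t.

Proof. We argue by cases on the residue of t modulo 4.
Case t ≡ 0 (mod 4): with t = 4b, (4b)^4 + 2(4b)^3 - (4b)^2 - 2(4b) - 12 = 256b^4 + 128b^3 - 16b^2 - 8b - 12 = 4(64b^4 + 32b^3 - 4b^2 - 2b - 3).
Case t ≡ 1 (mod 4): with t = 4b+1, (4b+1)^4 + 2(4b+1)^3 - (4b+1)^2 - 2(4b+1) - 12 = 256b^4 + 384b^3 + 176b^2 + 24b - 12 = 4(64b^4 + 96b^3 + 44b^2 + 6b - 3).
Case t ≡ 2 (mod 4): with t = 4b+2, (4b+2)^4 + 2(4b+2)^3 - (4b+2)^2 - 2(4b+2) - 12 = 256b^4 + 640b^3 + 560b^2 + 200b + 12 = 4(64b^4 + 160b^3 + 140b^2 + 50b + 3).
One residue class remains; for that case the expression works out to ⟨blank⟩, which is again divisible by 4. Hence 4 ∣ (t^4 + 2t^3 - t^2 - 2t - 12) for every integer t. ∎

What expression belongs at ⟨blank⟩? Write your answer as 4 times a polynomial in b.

Only t ≡ 3 (mod 4) is unaccounted for. Put t = 4b+3:
(4b+3)^4 + 2(4b+3)^3 - (4b+3)^2 - 2(4b+3) - 12 expands to 256b^4 + 896b^3 + 1136b^2 + 616b + 108,
and factoring out 4 leaves 4(64b^4 + 224b^3 + 284b^2 + 154b + 27).

4(64b^4 + 224b^3 + 284b^2 + 154b + 27)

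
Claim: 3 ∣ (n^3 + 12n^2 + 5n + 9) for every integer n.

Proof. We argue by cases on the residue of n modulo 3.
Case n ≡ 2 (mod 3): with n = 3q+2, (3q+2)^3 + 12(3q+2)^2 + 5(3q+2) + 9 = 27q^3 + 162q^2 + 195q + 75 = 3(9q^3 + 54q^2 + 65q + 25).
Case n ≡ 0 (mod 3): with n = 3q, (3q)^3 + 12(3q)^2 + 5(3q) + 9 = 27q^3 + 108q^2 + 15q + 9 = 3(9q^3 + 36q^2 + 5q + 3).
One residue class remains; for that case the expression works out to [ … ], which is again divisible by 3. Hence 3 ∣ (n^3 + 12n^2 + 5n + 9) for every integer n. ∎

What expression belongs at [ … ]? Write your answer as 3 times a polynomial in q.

Only n ≡ 1 (mod 3) is unaccounted for. Put n = 3q+1:
(3q+1)^3 + 12(3q+1)^2 + 5(3q+1) + 9 expands to 27q^3 + 135q^2 + 96q + 27,
and factoring out 3 leaves 3(9q^3 + 45q^2 + 32q + 9).

3(9q^3 + 45q^2 + 32q + 9)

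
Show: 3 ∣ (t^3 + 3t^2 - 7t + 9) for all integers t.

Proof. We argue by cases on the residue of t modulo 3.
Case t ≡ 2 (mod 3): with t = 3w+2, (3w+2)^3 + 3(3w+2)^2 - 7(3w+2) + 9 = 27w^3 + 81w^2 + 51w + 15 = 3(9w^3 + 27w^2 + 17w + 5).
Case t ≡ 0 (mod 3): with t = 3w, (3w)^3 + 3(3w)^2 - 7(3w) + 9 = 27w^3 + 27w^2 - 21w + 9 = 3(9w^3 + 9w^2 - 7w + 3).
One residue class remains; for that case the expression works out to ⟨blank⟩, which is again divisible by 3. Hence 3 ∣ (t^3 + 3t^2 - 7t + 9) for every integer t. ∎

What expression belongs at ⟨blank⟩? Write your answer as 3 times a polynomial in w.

3(9w^3 + 18w^2 + 2w + 2)

Only t ≡ 1 (mod 3) is unaccounted for. Put t = 3w+1:
(3w+1)^3 + 3(3w+1)^2 - 7(3w+1) + 9 expands to 27w^3 + 54w^2 + 6w + 6,
and factoring out 3 leaves 3(9w^3 + 18w^2 + 2w + 2).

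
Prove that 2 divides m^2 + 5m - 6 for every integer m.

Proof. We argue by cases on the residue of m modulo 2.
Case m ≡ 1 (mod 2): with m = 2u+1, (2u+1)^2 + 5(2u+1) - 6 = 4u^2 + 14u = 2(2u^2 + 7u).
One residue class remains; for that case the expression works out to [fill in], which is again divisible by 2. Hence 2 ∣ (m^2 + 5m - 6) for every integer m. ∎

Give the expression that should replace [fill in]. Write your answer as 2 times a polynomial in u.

The residues treated are {1}, so the missing case is m ≡ 0 (mod 2); write m = 2u.
Then (2u)^2 + 5(2u) - 6 = 4u^2 + 10u - 6 = 2(2u^2 + 5u - 3).

2(2u^2 + 5u - 3)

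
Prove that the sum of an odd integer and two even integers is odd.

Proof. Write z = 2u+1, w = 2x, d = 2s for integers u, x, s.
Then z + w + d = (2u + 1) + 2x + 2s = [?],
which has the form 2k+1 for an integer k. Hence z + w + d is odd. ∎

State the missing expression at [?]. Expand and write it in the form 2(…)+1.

(2u + 1) + 2x + 2s = 2s + 2u + 2x + 1
= 2(s + u + x) + 1.
Since s + u + x is an integer, the sum is of the form 2k+1 for an integer k.

2(s + u + x) + 1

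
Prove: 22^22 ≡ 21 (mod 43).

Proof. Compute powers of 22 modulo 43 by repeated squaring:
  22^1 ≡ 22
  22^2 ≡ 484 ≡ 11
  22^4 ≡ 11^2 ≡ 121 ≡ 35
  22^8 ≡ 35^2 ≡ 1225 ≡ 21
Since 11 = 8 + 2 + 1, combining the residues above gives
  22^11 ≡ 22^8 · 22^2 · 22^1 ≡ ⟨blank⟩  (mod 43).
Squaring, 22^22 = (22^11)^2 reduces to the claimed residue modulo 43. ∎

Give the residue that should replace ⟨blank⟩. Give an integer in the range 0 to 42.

22^8 · 22^2 · 22^1 ≡ 21 · 11 · 22 = 5082.
5082 mod 43 = 8, so 22^11 ≡ 8 (mod 43).

8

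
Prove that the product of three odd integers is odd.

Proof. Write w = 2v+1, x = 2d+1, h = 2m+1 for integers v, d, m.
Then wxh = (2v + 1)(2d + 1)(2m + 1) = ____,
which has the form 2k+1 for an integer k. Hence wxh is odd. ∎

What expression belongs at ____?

(2v + 1)(2d + 1)(2m + 1) = 8dmv + 4dm + 4dv + 2d + 4mv + 2m + 2v + 1
= 2(4dmv + 2dm + 2dv + d + 2mv + m + v) + 1.
Since 4dmv + 2dm + 2dv + d + 2mv + m + v is an integer, the product is of the form 2k+1 for an integer k.

2(4dmv + 2dm + 2dv + d + 2mv + m + v) + 1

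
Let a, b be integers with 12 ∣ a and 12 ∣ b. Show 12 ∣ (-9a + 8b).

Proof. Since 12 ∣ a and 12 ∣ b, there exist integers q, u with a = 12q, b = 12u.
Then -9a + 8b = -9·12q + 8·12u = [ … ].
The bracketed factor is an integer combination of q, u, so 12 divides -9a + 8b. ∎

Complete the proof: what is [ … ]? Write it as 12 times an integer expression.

12(-9q + 8u)

Each term has a factor of 12: -9·12q + 8·12u = 12·(-9q + 8u).
Since -9q + 8u is an integer, 12 ∣ (-9a + 8b).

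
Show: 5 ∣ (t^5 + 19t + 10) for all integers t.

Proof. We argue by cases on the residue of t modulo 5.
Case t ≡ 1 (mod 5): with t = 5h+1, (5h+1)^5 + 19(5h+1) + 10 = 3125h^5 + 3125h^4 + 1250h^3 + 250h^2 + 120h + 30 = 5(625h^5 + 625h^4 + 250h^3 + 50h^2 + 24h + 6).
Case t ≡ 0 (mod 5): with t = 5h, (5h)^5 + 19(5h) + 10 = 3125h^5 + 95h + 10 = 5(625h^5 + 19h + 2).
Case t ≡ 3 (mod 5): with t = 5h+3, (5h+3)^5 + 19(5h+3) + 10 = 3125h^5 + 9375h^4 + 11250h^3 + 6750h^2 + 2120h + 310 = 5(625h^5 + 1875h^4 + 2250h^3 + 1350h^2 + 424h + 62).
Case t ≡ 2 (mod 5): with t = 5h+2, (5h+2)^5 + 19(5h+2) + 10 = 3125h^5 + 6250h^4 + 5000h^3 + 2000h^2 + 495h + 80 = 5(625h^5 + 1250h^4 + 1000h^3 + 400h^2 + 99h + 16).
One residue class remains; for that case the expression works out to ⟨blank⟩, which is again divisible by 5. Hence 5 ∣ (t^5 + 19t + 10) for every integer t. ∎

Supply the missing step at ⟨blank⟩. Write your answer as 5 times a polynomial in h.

5(625h^5 + 2500h^4 + 4000h^3 + 3200h^2 + 1299h + 222)

Only t ≡ 4 (mod 5) is unaccounted for. Put t = 5h+4:
(5h+4)^5 + 19(5h+4) + 10 expands to 3125h^5 + 12500h^4 + 20000h^3 + 16000h^2 + 6495h + 1110,
and factoring out 5 leaves 5(625h^5 + 2500h^4 + 4000h^3 + 3200h^2 + 1299h + 222).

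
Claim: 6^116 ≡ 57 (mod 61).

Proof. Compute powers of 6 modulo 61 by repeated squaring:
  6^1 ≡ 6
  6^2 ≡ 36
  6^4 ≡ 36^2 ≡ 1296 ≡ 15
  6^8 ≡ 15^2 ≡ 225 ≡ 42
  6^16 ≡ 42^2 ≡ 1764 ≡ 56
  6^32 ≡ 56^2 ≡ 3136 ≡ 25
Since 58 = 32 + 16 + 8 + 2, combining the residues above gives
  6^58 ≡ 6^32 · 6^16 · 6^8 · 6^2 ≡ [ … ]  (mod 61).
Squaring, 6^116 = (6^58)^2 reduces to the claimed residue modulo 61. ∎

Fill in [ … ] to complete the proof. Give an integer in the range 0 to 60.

Multiply the listed residues: 25 · 56 · 42 · 36 = 1400 → 58800 → 2116800.
Reducing modulo 61: 2116800 = 34701·61 + 39, so 6^58 ≡ 39.

39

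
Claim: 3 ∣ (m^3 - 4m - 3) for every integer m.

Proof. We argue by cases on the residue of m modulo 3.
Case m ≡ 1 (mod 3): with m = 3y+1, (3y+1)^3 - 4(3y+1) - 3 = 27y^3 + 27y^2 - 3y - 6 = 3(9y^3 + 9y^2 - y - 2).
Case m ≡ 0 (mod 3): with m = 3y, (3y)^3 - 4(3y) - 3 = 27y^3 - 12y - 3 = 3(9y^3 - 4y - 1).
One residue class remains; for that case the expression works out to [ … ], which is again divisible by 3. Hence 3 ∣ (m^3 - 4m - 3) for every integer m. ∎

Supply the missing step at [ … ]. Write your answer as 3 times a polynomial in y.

The residues treated are {1, 0}, so the missing case is m ≡ 2 (mod 3); write m = 3y+2.
Then (3y+2)^3 - 4(3y+2) - 3 = 27y^3 + 54y^2 + 24y - 3 = 3(9y^3 + 18y^2 + 8y - 1).

3(9y^3 + 18y^2 + 8y - 1)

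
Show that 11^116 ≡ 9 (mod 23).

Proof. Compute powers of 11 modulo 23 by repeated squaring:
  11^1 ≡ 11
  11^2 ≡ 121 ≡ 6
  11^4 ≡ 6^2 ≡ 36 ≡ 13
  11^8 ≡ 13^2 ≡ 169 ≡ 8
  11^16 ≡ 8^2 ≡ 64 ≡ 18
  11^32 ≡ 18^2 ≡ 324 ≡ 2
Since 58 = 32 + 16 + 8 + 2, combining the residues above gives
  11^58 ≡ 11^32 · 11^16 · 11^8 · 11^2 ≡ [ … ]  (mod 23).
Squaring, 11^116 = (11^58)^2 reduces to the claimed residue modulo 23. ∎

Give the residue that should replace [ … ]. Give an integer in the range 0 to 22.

3

11^32 · 11^16 · 11^8 · 11^2 ≡ 2 · 18 · 8 · 6 = 1728.
1728 mod 23 = 3, so 11^58 ≡ 3 (mod 23).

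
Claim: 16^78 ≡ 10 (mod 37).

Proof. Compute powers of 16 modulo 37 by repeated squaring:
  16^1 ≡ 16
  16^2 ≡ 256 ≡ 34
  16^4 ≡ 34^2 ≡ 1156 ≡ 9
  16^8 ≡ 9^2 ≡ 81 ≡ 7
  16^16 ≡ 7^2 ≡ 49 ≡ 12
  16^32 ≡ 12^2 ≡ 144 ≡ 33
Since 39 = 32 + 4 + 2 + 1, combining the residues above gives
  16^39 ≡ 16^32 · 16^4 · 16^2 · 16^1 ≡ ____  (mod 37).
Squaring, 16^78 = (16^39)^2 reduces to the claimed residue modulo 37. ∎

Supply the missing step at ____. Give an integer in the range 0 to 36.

26

Multiply the listed residues: 33 · 9 · 34 · 16 = 297 → 10098 → 161568.
Reducing modulo 37: 161568 = 4366·37 + 26, so 16^39 ≡ 26.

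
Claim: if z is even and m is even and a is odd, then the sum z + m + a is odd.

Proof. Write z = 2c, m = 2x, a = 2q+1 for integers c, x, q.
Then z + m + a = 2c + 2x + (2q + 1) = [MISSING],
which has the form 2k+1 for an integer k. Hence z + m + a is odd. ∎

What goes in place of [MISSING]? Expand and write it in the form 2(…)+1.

Expanding: 2c + 2x + (2q + 1) = 2c + 2q + 2x + 1.
Every term except the constant is even, so this is 2(c + q + x) + 1,
and c + q + x ∈ ℤ gives the required form.

2(c + q + x) + 1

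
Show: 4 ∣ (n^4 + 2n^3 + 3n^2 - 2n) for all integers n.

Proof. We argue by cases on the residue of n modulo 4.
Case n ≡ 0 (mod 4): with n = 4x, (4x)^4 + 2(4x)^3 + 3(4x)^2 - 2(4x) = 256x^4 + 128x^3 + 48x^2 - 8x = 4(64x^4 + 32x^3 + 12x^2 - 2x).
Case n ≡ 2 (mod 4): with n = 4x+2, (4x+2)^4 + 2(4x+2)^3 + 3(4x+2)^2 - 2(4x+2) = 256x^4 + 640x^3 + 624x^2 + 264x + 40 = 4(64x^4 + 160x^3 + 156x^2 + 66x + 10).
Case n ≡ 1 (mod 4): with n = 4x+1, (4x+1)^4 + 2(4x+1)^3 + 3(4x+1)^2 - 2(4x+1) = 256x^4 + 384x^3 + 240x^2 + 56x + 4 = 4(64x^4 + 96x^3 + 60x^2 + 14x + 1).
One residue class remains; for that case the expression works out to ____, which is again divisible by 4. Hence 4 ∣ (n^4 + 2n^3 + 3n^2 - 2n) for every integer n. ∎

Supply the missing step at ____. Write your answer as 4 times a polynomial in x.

4(64x^4 + 224x^3 + 300x^2 + 178x + 39)

The residues treated are {0, 2, 1}, so the missing case is n ≡ 3 (mod 4); write n = 4x+3.
Then (4x+3)^4 + 2(4x+3)^3 + 3(4x+3)^2 - 2(4x+3) = 256x^4 + 896x^3 + 1200x^2 + 712x + 156 = 4(64x^4 + 224x^3 + 300x^2 + 178x + 39).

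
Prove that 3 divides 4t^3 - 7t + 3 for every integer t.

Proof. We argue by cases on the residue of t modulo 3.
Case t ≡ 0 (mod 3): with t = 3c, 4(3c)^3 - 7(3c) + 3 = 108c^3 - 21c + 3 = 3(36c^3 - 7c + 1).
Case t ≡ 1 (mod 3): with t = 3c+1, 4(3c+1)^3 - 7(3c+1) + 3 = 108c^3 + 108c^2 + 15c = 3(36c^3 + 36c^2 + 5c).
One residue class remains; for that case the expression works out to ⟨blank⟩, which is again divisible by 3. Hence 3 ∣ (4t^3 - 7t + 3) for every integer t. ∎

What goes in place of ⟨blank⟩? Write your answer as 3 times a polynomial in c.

3(36c^3 + 72c^2 + 41c + 7)

Only t ≡ 2 (mod 3) is unaccounted for. Put t = 3c+2:
4(3c+2)^3 - 7(3c+2) + 3 expands to 108c^3 + 216c^2 + 123c + 21,
and factoring out 3 leaves 3(36c^3 + 72c^2 + 41c + 7).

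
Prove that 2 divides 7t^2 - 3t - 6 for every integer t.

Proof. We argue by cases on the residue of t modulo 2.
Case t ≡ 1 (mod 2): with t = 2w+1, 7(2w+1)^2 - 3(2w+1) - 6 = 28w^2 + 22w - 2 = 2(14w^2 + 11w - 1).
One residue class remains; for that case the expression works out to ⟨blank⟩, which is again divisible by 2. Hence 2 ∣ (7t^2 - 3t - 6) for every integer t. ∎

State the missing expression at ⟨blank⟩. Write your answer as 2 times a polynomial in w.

Only t ≡ 0 (mod 2) is unaccounted for. Put t = 2w:
7(2w)^2 - 3(2w) - 6 expands to 28w^2 - 6w - 6,
and factoring out 2 leaves 2(14w^2 - 3w - 3).

2(14w^2 - 3w - 3)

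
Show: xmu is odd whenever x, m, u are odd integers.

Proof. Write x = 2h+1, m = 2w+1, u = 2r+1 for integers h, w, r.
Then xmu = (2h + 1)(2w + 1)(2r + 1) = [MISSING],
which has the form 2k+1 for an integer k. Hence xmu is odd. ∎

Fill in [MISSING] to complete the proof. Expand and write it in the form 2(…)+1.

Expanding: (2h + 1)(2w + 1)(2r + 1) = 8hrw + 4hr + 4hw + 2h + 4rw + 2r + 2w + 1.
Every term except the constant is even, so this is 2(4hrw + 2hr + 2hw + h + 2rw + r + w) + 1,
and 4hrw + 2hr + 2hw + h + 2rw + r + w ∈ ℤ gives the required form.

2(4hrw + 2hr + 2hw + h + 2rw + r + w) + 1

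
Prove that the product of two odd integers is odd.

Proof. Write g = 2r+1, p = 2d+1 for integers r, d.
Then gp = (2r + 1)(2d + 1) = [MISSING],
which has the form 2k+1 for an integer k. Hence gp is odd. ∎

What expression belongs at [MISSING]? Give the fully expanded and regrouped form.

(2r + 1)(2d + 1) = 4dr + 2d + 2r + 1
= 2(2dr + d + r) + 1.
Since 2dr + d + r is an integer, the product is of the form 2k+1 for an integer k.

2(2dr + d + r) + 1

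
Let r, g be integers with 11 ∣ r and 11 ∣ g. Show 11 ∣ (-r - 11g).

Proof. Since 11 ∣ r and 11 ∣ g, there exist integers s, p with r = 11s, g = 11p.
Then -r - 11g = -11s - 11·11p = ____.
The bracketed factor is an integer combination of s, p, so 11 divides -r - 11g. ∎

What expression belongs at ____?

11(-11p - s)

Pull the common 11 out of every term: -11s - 11·11p = 11(-11p - s).
-11p - s is an integer, which exhibits the divisibility.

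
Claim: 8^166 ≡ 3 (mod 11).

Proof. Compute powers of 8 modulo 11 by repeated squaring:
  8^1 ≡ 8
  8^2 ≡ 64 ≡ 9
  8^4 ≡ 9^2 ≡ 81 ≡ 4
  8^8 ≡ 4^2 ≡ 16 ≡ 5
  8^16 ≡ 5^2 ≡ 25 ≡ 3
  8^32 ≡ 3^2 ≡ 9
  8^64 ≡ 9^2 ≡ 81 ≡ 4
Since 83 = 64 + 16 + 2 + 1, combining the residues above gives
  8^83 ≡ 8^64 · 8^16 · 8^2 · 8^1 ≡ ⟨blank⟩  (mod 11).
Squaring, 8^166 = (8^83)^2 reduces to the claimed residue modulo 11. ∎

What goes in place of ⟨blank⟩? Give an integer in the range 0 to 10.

6

8^64 · 8^16 · 8^2 · 8^1 ≡ 4 · 3 · 9 · 8 = 864.
864 mod 11 = 6, so 8^83 ≡ 6 (mod 11).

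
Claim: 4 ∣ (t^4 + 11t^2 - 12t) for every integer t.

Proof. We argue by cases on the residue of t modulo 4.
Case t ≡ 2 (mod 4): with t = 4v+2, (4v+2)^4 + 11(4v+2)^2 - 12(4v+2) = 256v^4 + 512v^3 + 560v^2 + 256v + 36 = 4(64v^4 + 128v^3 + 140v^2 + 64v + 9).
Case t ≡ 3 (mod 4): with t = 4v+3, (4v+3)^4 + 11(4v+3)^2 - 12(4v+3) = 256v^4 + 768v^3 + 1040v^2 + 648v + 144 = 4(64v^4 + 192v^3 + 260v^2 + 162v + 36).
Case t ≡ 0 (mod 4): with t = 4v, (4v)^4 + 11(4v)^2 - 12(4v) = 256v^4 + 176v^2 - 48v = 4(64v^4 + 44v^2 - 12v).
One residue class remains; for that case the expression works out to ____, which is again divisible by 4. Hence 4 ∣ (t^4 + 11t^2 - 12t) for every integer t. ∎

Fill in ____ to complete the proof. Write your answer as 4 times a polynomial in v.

The residues treated are {2, 3, 0}, so the missing case is t ≡ 1 (mod 4); write t = 4v+1.
Then (4v+1)^4 + 11(4v+1)^2 - 12(4v+1) = 256v^4 + 256v^3 + 272v^2 + 56v = 4(64v^4 + 64v^3 + 68v^2 + 14v).

4(64v^4 + 64v^3 + 68v^2 + 14v)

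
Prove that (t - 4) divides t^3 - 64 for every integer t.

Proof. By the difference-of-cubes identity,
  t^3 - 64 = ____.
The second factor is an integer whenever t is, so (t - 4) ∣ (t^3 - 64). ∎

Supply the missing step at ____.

(t - 4)(t^2 + 4t + 16)

a^3 - b^3 = (a - b)(a^2 + ab + b^2). With a = t, b = 4:
t^3 - 64 = (t - 4)(t^2 + 4t + 16).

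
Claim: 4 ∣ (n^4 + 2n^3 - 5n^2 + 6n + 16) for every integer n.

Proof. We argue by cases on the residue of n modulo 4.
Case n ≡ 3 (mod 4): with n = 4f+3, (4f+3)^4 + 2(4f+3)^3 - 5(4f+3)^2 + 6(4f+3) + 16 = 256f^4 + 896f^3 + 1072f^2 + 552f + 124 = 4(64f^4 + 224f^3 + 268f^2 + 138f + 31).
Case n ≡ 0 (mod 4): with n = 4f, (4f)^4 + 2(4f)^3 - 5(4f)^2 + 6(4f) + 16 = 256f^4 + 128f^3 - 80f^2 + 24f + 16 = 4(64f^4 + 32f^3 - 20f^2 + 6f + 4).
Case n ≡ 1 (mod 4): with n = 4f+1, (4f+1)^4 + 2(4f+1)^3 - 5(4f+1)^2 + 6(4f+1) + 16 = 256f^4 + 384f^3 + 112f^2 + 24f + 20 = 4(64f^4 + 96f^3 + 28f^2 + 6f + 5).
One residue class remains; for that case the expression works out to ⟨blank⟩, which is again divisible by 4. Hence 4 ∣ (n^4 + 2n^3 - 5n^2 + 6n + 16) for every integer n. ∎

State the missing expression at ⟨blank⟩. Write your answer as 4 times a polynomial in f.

Only n ≡ 2 (mod 4) is unaccounted for. Put n = 4f+2:
(4f+2)^4 + 2(4f+2)^3 - 5(4f+2)^2 + 6(4f+2) + 16 expands to 256f^4 + 640f^3 + 496f^2 + 168f + 40,
and factoring out 4 leaves 4(64f^4 + 160f^3 + 124f^2 + 42f + 10).

4(64f^4 + 160f^3 + 124f^2 + 42f + 10)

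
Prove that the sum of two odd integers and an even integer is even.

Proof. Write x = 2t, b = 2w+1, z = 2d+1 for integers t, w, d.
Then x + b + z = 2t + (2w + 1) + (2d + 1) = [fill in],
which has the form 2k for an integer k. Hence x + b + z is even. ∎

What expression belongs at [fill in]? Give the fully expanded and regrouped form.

Expanding: 2t + (2w + 1) + (2d + 1) = 2d + 2t + 2w + 2.
Every term is even; pulling out the factor of 2 gives 2(d + t + w + 1).

2(d + t + w + 1)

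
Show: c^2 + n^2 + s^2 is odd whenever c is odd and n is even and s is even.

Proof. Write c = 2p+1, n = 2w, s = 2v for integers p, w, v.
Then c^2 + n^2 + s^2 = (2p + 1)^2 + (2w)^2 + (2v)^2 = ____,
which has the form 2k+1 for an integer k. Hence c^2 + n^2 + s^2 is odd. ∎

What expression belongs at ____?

(2p + 1)^2 + (2w)^2 + (2v)^2 = 4p^2 + 4p + 4v^2 + 4w^2 + 1
= 2(2p^2 + 2p + 2v^2 + 2w^2) + 1.
Since 2p^2 + 2p + 2v^2 + 2w^2 is an integer, the sum of squares is of the form 2k+1 for an integer k.

2(2p^2 + 2p + 2v^2 + 2w^2) + 1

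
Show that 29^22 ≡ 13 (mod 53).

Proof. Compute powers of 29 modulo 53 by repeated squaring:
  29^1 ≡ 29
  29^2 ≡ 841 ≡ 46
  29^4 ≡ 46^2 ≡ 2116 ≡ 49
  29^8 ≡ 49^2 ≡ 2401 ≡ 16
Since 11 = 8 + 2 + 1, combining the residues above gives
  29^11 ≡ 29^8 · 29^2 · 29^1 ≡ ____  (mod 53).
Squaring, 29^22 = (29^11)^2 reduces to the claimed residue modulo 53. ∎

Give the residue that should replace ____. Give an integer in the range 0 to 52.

Multiply the listed residues: 16 · 46 · 29 = 736 → 21344.
Reducing modulo 53: 21344 = 402·53 + 38, so 29^11 ≡ 38.

38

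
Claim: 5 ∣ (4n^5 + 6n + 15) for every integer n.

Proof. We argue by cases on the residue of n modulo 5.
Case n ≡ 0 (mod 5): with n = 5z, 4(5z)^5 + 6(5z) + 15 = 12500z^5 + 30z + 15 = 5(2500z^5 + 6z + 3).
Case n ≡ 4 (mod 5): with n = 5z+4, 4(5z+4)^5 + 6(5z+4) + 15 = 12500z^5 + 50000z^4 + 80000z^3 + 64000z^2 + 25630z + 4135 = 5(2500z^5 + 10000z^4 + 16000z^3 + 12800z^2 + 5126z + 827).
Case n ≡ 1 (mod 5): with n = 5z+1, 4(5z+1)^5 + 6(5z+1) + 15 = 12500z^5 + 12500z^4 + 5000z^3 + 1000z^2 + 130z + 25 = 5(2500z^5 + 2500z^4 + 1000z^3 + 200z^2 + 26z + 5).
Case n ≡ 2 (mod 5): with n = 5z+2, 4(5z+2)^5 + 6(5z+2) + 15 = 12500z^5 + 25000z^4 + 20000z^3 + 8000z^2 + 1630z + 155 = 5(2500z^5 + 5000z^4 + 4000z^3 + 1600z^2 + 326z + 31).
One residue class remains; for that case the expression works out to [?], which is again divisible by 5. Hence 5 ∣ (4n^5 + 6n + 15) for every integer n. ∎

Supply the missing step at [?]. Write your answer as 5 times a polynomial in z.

Only n ≡ 3 (mod 5) is unaccounted for. Put n = 5z+3:
4(5z+3)^5 + 6(5z+3) + 15 expands to 12500z^5 + 37500z^4 + 45000z^3 + 27000z^2 + 8130z + 1005,
and factoring out 5 leaves 5(2500z^5 + 7500z^4 + 9000z^3 + 5400z^2 + 1626z + 201).

5(2500z^5 + 7500z^4 + 9000z^3 + 5400z^2 + 1626z + 201)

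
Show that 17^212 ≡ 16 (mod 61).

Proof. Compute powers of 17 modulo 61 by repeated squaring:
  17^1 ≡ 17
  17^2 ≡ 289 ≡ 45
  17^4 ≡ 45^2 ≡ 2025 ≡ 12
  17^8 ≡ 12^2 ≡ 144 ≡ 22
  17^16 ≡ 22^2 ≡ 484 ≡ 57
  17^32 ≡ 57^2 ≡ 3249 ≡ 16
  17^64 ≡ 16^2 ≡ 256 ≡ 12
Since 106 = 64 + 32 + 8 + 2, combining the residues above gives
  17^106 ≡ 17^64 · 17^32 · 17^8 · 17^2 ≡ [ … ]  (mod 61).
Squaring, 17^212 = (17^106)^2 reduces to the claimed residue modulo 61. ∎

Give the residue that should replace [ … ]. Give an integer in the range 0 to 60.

4

Multiply the listed residues: 12 · 16 · 22 · 45 = 192 → 4224 → 190080.
Reducing modulo 61: 190080 = 3116·61 + 4, so 17^106 ≡ 4.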